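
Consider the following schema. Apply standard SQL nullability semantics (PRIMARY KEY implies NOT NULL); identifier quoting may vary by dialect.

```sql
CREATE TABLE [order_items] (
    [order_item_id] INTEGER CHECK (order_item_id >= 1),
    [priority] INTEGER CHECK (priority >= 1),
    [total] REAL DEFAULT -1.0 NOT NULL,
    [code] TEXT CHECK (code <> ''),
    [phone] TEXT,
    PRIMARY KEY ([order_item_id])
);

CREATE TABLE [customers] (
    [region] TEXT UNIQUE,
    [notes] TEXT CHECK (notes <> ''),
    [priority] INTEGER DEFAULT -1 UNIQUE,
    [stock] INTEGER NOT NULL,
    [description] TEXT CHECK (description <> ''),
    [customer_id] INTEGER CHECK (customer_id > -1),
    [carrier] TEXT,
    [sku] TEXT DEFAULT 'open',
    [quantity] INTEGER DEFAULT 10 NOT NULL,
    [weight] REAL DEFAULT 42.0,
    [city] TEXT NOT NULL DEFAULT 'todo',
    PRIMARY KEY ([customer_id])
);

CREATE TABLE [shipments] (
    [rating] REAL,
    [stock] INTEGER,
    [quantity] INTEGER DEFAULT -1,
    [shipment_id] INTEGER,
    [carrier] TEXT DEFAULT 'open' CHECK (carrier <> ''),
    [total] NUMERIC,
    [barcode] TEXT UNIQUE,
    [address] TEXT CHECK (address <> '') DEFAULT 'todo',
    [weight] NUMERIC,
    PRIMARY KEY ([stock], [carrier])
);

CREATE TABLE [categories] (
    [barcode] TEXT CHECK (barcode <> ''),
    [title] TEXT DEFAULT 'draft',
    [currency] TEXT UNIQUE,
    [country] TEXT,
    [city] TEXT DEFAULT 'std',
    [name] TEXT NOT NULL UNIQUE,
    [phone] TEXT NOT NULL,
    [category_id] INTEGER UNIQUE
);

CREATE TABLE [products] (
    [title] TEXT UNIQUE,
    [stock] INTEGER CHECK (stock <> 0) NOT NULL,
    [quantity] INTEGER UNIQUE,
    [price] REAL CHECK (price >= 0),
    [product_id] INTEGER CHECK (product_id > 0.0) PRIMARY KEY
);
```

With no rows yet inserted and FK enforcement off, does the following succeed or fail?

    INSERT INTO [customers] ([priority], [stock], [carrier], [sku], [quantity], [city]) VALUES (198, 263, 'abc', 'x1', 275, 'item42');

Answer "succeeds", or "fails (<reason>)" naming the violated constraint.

customer_id is omitted from the column list and has no DEFAULT, so it would receive NULL.
But customer_id is part of the PRIMARY KEY (implied NOT NULL).

fails (NOT NULL on customer_id)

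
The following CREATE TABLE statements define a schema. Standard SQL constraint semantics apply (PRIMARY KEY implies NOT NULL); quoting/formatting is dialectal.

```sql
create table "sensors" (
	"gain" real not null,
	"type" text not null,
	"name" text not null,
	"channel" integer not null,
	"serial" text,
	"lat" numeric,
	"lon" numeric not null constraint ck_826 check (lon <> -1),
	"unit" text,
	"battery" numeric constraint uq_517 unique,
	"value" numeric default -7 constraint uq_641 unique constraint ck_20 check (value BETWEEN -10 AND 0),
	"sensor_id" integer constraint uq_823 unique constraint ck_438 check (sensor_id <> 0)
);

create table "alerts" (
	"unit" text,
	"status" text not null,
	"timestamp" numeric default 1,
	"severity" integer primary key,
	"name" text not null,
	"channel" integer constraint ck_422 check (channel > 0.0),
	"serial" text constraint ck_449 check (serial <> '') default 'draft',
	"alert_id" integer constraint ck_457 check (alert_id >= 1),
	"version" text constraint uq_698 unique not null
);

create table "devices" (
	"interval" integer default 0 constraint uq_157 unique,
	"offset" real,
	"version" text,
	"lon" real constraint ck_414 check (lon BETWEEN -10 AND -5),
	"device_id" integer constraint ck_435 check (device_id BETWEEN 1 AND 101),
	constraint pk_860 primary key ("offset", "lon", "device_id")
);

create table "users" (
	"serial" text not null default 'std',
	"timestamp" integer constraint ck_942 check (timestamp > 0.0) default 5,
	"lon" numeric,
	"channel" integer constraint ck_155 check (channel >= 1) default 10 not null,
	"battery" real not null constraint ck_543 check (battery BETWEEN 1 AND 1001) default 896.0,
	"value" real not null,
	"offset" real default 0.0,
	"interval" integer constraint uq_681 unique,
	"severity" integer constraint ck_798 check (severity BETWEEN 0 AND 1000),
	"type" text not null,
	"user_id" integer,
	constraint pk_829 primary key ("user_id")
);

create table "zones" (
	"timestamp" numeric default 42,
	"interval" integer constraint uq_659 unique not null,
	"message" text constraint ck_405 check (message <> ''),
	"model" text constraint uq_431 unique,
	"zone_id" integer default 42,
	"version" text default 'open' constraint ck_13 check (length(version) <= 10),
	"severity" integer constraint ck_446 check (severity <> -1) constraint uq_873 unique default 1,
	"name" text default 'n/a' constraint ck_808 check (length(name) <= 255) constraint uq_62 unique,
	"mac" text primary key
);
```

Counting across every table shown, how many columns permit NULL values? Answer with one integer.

sensors: 6 nullable (serial, lat, unit, battery, value, sensor_id — PK none and explicit NOT NULL columns excluded).
alerts: 5 nullable (unit, timestamp, channel, serial, alert_id — PK (severity) and explicit NOT NULL columns excluded).
devices: 2 nullable (interval, version — PK (offset, lon, device_id) and explicit NOT NULL columns excluded).
users: 5 nullable (timestamp, lon, offset, interval, severity — PK (user_id) and explicit NOT NULL columns excluded).
zones: 7 nullable (timestamp, message, model, zone_id, version, severity, name — PK (mac) and explicit NOT NULL columns excluded).
Total: 6 + 5 + 2 + 5 + 7 = 25.

25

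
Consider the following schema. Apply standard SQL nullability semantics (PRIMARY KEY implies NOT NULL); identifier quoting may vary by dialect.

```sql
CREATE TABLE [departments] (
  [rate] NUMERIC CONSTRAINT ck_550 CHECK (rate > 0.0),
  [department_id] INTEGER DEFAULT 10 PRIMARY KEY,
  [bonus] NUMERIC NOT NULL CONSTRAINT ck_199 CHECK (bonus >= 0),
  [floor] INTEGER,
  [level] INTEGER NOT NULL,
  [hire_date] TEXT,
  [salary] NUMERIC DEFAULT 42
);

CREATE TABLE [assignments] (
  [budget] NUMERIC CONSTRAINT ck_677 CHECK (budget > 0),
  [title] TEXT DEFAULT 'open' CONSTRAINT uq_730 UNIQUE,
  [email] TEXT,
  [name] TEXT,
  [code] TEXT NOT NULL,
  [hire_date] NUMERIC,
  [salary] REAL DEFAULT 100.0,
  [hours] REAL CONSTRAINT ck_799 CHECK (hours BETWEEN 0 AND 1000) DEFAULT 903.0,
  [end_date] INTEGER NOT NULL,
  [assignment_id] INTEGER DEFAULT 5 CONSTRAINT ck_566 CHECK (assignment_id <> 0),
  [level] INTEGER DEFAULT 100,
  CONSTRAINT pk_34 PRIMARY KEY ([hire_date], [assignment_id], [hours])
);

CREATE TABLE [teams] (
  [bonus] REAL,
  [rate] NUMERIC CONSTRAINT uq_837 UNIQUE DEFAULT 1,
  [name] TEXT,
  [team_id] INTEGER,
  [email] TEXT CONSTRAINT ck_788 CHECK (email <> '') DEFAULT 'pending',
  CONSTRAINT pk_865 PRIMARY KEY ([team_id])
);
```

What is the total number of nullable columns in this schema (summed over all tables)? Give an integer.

14

departments: 4 nullable (rate, floor, hire_date, salary — PK (department_id) and explicit NOT NULL columns excluded).
assignments: 6 nullable (budget, title, email, name, salary, level — PK (hire_date, assignment_id, hours) and explicit NOT NULL columns excluded).
teams: 4 nullable (bonus, rate, name, email — PK (team_id) and explicit NOT NULL columns excluded).
Total: 4 + 6 + 4 = 14.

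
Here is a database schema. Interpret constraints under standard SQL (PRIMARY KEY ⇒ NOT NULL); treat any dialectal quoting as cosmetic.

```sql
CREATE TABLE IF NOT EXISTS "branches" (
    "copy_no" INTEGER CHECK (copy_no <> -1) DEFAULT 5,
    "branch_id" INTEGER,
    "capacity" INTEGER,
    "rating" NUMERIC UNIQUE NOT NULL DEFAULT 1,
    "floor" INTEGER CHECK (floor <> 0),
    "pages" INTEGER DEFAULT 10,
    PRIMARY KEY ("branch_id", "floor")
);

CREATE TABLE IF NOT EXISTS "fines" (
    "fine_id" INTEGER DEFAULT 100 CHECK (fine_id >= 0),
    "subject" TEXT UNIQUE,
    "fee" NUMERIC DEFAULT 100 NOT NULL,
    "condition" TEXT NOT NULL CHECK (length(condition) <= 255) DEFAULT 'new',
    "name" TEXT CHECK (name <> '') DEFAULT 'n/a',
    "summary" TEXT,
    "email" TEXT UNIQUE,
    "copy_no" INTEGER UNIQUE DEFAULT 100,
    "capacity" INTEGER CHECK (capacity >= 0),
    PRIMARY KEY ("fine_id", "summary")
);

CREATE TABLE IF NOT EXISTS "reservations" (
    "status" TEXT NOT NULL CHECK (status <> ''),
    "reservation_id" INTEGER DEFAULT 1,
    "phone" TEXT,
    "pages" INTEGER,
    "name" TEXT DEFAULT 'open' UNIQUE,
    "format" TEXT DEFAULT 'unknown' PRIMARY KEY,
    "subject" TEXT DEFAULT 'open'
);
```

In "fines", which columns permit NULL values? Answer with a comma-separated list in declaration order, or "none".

- fine_id: part of the PRIMARY KEY, which implies NOT NULL → not nullable.
- subject: UNIQUE does not imply NOT NULL → nullable.
- fee: declared NOT NULL → not nullable.
- condition: declared NOT NULL → not nullable.
- name: CHECK does not forbid NULL (a CHECK constraint passes when its expression is NULL) → nullable.
- summary: part of the PRIMARY KEY, which implies NOT NULL → not nullable.
- email: UNIQUE does not imply NOT NULL → nullable.
- copy_no: UNIQUE does not imply NOT NULL → nullable.
- capacity: CHECK does not forbid NULL (a CHECK constraint passes when its expression is NULL) → nullable.

subject, name, email, copy_no, capacity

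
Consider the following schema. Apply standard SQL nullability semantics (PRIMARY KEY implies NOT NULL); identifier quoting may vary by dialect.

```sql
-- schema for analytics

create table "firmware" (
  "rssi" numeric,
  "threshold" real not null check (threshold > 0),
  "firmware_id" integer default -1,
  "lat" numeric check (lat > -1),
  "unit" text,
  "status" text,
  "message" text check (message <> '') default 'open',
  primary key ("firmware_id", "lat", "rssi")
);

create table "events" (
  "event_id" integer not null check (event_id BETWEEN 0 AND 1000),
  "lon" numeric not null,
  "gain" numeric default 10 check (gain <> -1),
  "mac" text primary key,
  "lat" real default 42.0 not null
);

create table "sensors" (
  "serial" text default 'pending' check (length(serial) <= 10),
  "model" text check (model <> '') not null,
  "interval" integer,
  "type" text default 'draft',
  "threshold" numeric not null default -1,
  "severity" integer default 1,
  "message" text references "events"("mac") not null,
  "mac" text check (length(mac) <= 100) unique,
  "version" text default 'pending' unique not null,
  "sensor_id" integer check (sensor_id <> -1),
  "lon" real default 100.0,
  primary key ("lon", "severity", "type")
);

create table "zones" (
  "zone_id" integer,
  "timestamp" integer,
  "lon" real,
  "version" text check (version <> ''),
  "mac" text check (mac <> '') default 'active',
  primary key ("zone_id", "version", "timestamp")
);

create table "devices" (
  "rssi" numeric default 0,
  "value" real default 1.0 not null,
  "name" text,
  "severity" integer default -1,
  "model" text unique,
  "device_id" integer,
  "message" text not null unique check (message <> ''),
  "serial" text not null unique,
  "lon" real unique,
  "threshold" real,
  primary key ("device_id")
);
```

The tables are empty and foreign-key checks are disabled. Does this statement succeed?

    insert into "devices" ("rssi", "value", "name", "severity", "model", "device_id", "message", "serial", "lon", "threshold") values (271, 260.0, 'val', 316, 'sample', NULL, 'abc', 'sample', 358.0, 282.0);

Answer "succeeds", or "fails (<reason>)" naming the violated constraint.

fails (NOT NULL on device_id)

device_id is explicitly set to NULL, but device_id is part of the PRIMARY KEY (implied NOT NULL).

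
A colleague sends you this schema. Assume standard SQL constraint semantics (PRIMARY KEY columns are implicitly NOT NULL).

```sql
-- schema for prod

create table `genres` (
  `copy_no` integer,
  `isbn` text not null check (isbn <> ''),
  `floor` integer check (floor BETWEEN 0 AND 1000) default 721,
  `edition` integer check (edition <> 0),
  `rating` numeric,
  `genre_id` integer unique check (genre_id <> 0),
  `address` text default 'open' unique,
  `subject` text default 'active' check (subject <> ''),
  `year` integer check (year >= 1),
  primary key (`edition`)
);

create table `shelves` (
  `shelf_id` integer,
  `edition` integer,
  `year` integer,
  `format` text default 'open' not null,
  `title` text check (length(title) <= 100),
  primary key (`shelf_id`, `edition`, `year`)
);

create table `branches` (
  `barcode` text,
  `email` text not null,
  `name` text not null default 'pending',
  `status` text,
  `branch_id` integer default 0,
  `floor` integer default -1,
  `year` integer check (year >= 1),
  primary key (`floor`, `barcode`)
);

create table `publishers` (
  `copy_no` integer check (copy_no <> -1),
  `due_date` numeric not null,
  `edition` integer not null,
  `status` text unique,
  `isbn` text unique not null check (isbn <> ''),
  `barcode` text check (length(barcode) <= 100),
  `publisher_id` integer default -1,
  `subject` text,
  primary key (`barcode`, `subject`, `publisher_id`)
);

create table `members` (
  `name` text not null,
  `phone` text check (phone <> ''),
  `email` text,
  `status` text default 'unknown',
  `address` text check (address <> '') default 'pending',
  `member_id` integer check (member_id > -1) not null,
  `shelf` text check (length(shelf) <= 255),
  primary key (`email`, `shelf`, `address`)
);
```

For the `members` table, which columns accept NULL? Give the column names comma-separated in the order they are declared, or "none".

phone, status

- name: declared NOT NULL → not nullable.
- phone: CHECK does not forbid NULL (a CHECK constraint passes when its expression is NULL) → nullable.
- email: part of the PRIMARY KEY, which implies NOT NULL → not nullable.
- status: DEFAULT only fills an omitted column; an explicit NULL is still allowed → nullable.
- address: part of the PRIMARY KEY, which implies NOT NULL → not nullable.
- member_id: declared NOT NULL → not nullable.
- shelf: part of the PRIMARY KEY, which implies NOT NULL → not nullable.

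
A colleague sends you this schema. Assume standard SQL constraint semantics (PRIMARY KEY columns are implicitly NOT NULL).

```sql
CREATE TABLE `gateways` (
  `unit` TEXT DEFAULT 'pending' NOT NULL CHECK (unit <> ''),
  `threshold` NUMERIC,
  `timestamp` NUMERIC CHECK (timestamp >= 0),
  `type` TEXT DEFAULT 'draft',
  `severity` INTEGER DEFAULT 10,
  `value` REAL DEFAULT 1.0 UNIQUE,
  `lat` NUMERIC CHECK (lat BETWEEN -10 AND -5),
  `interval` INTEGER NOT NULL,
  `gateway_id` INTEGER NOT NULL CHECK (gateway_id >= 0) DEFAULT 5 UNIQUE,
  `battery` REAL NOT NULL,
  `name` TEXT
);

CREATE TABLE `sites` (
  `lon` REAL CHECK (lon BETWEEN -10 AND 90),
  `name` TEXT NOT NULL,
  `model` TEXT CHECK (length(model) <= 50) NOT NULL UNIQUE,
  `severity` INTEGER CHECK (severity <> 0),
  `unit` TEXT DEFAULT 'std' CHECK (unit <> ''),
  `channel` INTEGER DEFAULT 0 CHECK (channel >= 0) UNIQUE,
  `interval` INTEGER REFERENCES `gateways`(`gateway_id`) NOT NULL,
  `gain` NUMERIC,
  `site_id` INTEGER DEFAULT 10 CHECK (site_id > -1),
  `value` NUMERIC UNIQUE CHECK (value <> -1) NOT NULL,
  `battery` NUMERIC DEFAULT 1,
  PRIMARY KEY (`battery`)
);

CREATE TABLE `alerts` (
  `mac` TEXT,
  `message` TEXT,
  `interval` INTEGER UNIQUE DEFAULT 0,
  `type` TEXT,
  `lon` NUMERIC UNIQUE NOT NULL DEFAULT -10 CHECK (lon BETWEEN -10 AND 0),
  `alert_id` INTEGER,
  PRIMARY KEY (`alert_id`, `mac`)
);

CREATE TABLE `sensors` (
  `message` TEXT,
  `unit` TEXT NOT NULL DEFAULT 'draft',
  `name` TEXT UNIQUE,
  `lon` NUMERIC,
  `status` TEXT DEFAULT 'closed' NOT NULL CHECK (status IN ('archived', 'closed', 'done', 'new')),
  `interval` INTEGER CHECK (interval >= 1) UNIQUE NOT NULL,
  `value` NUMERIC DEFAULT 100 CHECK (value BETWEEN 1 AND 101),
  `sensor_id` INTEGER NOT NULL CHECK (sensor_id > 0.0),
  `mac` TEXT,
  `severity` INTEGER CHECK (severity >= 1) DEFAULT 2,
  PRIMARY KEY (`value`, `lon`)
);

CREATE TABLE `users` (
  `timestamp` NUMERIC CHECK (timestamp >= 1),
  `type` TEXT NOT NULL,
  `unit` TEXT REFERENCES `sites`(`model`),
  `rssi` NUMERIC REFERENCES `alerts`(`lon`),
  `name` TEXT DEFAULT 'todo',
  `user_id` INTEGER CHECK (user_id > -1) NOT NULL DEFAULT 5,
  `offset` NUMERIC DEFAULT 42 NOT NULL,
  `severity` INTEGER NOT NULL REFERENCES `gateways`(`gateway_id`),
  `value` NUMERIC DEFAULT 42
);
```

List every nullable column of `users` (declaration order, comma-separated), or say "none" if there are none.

timestamp, unit, rssi, name, value

- timestamp: CHECK does not forbid NULL (a CHECK constraint passes when its expression is NULL) → nullable.
- type: declared NOT NULL → not nullable.
- unit: a foreign key column may be NULL unless separately constrained → nullable.
- rssi: a foreign key column may be NULL unless separately constrained → nullable.
- name: DEFAULT only fills an omitted column; an explicit NULL is still allowed → nullable.
- user_id: declared NOT NULL → not nullable.
- offset: declared NOT NULL → not nullable.
- severity: declared NOT NULL → not nullable.
- value: DEFAULT only fills an omitted column; an explicit NULL is still allowed → nullable.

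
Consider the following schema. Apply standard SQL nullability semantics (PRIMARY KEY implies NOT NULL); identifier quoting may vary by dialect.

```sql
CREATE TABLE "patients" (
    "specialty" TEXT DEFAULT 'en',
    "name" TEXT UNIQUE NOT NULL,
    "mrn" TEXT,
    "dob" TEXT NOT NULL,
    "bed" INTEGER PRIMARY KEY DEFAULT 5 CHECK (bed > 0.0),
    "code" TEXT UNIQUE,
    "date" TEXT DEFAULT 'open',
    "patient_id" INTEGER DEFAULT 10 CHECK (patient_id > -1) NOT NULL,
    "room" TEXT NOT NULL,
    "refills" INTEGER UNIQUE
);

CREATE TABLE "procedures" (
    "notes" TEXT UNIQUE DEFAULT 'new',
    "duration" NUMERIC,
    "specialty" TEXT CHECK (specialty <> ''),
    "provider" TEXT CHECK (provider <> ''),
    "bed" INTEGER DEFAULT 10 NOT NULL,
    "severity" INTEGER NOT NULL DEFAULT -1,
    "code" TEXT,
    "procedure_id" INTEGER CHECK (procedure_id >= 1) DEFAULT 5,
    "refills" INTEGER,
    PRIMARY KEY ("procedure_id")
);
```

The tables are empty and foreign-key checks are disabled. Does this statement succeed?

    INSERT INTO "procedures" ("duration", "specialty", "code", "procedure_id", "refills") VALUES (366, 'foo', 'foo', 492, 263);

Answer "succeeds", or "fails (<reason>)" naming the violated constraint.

succeeds

NOT NULL columns: bed defaults to 10; procedure_id is supplied; severity defaults to -1.
CHECK constraints: 'foo' satisfies (specialty <> ''); 492 satisfies (procedure_id >= 1).
No constraint is violated.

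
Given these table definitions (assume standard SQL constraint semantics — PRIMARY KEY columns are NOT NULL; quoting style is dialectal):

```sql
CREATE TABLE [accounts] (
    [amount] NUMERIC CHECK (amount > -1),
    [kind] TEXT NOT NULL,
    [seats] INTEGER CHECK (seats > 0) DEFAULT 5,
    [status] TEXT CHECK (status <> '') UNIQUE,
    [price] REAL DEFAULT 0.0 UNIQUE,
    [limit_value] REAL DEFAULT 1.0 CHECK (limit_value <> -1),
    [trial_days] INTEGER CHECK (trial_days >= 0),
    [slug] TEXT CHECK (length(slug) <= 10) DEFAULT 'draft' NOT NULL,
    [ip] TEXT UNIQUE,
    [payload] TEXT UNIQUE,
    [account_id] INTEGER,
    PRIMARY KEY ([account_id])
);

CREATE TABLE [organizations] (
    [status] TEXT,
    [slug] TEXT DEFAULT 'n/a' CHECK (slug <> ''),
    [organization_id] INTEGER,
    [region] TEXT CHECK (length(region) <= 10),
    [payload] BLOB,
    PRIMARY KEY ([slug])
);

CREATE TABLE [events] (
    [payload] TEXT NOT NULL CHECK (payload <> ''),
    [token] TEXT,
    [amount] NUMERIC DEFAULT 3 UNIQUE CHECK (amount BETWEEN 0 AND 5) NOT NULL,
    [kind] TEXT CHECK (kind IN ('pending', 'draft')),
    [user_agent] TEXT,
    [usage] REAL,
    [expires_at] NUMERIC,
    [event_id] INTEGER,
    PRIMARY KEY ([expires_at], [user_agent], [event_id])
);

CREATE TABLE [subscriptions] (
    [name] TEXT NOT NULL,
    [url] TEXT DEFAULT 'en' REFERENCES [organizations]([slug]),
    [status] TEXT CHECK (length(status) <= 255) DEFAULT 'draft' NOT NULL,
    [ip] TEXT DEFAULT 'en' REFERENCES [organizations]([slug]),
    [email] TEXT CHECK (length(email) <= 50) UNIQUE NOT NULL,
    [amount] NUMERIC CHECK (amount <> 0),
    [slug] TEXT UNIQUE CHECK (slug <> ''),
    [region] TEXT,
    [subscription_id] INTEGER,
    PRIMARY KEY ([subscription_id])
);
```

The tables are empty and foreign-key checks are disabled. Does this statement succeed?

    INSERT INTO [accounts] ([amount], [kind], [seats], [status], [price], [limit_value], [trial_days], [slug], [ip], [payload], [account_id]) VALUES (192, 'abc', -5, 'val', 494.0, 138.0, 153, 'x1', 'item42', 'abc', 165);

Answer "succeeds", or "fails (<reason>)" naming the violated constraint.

fails (CHECK on seats)

The value -5 for seats violates CHECK (seats > 0).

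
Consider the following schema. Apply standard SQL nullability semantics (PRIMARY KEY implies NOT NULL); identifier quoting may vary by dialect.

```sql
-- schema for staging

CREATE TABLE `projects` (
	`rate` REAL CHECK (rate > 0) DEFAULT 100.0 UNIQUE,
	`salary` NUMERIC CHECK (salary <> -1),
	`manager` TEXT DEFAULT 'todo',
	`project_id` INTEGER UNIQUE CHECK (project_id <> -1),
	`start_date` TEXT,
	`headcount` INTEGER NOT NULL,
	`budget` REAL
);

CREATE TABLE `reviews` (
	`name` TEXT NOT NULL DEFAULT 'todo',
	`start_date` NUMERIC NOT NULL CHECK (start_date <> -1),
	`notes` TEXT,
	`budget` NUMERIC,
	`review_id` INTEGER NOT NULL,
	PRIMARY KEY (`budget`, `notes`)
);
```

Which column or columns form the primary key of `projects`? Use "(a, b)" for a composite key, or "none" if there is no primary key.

none

No column is declared PRIMARY KEY inline, and there is no table-level PRIMARY KEY clause in projects.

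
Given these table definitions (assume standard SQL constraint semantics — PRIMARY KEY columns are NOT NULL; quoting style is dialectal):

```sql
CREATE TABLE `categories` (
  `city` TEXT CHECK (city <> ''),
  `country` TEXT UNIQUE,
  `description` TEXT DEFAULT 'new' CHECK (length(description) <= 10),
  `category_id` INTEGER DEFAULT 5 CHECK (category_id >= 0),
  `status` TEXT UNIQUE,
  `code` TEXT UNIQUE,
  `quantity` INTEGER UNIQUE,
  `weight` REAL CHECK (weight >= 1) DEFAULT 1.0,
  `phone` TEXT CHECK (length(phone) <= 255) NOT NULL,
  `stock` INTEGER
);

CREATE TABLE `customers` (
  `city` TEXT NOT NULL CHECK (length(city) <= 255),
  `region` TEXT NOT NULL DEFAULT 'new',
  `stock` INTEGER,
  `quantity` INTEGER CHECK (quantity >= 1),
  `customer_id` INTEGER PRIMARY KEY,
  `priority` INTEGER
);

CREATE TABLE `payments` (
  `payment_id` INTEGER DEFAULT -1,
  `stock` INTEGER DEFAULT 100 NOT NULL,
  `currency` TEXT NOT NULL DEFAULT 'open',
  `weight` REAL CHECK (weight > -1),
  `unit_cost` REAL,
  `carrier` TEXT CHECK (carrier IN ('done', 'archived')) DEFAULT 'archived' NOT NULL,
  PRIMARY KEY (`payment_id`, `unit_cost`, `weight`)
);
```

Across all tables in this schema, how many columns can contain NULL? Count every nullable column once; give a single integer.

12

categories: 9 nullable (city, country, description, category_id, status, code, quantity, weight, stock — PK none and explicit NOT NULL columns excluded).
customers: 3 nullable (stock, quantity, priority — PK (customer_id) and explicit NOT NULL columns excluded).
payments: 0 nullable (none — PK (payment_id, unit_cost, weight) and explicit NOT NULL columns excluded).
Total: 9 + 3 + 0 = 12.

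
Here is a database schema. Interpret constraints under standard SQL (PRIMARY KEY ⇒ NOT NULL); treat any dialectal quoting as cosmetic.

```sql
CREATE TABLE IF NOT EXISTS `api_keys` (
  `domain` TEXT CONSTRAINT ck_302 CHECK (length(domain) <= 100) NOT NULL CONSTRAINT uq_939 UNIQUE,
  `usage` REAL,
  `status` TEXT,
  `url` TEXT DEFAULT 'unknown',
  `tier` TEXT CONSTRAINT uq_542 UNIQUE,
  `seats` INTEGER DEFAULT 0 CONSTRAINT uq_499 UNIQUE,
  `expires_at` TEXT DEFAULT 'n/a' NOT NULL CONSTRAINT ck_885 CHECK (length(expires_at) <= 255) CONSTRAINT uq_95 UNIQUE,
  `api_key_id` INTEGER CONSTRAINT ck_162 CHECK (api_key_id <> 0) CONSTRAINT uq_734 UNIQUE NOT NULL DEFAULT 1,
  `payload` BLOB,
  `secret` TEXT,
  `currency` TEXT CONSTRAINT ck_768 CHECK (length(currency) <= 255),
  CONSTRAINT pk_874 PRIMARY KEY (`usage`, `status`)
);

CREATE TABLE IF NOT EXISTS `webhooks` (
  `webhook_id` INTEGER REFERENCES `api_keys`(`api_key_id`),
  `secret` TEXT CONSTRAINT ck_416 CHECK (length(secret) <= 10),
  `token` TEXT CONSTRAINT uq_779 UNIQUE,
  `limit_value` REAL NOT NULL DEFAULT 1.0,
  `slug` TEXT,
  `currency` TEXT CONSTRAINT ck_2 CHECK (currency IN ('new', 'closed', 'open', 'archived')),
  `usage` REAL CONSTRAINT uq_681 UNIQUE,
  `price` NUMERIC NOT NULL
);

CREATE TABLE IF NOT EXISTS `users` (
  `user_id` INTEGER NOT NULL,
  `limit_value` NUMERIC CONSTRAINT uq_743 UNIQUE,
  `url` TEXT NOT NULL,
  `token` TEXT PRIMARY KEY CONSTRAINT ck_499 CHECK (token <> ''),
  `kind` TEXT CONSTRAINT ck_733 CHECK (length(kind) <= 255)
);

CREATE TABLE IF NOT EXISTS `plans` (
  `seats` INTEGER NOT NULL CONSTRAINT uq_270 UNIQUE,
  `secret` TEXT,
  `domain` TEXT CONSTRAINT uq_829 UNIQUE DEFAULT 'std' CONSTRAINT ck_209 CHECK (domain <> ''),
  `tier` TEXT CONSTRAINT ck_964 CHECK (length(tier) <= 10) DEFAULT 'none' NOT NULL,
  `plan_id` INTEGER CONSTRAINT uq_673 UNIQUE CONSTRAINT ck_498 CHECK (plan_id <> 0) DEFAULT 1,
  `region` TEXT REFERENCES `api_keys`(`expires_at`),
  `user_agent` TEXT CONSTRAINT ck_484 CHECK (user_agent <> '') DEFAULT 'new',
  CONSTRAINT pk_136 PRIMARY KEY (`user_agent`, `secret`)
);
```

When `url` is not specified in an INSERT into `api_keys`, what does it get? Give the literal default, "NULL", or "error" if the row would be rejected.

url has an explicit DEFAULT 'unknown'.
When the column is omitted from an INSERT, that default is used.

'unknown'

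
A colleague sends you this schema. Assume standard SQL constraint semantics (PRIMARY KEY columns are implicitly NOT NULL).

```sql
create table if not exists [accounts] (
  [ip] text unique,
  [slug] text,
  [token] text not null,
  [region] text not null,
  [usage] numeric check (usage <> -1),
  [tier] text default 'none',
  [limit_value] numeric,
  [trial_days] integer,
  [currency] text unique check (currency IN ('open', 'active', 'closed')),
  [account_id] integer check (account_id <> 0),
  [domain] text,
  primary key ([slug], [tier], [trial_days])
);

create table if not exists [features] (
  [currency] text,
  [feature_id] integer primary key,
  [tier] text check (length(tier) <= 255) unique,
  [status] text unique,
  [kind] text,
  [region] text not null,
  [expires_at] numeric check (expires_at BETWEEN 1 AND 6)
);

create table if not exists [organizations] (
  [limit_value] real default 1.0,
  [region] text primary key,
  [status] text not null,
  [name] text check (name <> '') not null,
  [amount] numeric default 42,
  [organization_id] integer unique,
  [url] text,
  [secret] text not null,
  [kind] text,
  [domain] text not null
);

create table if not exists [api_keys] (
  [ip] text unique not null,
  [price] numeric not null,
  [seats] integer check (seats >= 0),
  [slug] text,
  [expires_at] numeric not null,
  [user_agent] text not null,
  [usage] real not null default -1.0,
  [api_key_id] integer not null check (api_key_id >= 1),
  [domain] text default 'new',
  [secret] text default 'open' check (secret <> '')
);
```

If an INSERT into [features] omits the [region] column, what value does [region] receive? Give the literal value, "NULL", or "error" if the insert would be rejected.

error

region has no DEFAULT clause.
Omitting it would insert NULL, but it is declared NOT NULL, so the INSERT fails.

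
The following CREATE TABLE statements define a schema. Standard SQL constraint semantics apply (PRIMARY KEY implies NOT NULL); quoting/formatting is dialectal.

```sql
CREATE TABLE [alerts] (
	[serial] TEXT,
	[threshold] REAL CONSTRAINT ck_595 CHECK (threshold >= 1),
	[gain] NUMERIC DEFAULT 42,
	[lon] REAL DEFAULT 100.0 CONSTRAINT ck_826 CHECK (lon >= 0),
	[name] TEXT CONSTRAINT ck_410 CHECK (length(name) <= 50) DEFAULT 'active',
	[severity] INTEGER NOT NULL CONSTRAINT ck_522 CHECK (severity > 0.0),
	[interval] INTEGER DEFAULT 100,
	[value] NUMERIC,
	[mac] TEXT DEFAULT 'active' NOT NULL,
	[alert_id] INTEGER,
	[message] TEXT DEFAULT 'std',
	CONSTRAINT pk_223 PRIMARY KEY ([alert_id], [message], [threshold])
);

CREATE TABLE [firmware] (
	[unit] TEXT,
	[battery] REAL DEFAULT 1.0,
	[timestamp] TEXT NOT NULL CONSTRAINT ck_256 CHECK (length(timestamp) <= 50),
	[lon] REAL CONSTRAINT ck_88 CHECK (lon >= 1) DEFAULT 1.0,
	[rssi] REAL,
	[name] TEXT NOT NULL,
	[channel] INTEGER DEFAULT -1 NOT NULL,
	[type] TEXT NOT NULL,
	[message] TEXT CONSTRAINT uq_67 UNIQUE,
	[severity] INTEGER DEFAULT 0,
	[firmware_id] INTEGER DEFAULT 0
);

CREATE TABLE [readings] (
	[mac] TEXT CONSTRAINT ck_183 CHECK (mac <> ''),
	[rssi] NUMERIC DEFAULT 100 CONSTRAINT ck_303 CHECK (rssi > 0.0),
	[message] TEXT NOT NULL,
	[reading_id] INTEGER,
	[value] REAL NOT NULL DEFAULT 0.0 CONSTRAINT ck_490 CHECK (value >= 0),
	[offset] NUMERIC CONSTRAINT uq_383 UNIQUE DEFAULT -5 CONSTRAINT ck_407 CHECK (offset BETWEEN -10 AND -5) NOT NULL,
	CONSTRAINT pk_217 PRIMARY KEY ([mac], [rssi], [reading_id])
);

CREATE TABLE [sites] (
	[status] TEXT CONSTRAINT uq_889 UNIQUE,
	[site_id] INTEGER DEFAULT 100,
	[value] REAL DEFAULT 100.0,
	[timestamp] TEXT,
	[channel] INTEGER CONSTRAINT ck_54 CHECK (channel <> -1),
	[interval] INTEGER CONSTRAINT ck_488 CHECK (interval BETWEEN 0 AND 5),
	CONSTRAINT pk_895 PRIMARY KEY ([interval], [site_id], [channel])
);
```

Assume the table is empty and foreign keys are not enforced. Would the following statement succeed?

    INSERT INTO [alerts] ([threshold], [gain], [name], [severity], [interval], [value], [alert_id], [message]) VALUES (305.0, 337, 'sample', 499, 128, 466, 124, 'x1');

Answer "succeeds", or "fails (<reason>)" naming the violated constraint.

succeeds

NOT NULL columns: alert_id is supplied; mac defaults to 'active'; message is supplied; severity is supplied; threshold is supplied.
CHECK constraints: 305.0 satisfies (threshold >= 1); 'sample' satisfies (length(name) <= 50); 499 satisfies (severity > 0.0).
No constraint is violated.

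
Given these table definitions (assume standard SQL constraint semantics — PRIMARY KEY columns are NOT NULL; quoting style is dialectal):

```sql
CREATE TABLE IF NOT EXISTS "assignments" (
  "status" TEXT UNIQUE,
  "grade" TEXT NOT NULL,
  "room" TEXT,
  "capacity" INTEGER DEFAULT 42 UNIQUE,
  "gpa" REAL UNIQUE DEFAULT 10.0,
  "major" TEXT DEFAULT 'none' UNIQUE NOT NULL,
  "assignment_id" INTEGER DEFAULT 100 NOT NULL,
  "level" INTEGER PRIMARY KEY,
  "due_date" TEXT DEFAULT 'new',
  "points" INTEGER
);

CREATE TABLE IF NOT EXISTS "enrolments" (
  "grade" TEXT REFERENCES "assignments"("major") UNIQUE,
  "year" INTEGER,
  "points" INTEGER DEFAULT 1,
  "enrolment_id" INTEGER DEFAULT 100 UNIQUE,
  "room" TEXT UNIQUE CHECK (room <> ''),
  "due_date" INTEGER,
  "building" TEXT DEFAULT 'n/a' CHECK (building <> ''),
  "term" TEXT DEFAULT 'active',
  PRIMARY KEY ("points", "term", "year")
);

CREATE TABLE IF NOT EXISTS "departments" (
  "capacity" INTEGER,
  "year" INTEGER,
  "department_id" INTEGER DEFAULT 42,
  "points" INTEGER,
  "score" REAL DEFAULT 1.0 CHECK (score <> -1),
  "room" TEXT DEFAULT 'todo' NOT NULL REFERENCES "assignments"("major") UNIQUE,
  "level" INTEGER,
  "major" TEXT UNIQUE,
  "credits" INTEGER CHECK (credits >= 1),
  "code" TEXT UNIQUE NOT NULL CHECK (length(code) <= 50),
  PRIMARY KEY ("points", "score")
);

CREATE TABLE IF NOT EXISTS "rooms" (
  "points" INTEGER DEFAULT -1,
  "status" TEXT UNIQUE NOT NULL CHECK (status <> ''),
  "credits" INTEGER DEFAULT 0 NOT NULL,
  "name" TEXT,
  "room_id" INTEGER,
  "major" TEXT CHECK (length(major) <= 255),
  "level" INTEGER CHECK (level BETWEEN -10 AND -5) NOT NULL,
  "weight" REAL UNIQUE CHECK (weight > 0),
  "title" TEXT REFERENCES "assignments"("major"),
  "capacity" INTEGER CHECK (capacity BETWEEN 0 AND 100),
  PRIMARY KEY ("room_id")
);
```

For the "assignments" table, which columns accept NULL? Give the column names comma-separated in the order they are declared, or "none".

status, room, capacity, gpa, due_date, points

- status: UNIQUE does not imply NOT NULL → nullable.
- grade: declared NOT NULL → not nullable.
- room: no NOT NULL constraint applies → nullable.
- capacity: UNIQUE does not imply NOT NULL → nullable.
- gpa: UNIQUE does not imply NOT NULL → nullable.
- major: declared NOT NULL → not nullable.
- assignment_id: declared NOT NULL → not nullable.
- level: part of the PRIMARY KEY, which implies NOT NULL → not nullable.
- due_date: DEFAULT only fills an omitted column; an explicit NULL is still allowed → nullable.
- points: no NOT NULL constraint applies → nullable.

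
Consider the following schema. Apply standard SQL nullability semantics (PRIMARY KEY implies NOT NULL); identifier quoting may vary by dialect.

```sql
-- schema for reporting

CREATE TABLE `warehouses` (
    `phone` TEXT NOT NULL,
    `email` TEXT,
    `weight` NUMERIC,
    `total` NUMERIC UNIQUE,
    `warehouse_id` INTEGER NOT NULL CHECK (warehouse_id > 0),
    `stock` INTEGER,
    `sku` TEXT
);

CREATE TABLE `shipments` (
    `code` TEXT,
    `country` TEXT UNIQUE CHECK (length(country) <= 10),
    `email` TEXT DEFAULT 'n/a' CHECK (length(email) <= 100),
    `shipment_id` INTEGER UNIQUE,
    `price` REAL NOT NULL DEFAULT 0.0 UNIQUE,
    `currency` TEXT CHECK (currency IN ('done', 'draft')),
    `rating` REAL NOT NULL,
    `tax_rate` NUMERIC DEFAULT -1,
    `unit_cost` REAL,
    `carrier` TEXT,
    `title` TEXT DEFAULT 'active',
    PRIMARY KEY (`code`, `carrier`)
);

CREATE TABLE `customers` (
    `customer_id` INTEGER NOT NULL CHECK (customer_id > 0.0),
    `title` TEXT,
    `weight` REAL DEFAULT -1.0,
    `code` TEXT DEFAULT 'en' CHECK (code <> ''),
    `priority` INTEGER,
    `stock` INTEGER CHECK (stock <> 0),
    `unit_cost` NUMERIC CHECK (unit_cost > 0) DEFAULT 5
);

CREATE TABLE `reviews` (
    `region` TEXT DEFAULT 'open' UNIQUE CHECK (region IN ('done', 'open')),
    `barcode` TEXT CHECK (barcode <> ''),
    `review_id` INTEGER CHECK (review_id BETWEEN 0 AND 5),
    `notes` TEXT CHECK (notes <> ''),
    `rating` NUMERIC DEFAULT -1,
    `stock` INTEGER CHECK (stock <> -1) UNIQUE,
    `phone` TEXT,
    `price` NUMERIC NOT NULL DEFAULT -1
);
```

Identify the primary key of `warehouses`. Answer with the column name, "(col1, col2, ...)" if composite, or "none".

No column is declared PRIMARY KEY inline, and there is no table-level PRIMARY KEY clause in warehouses.

none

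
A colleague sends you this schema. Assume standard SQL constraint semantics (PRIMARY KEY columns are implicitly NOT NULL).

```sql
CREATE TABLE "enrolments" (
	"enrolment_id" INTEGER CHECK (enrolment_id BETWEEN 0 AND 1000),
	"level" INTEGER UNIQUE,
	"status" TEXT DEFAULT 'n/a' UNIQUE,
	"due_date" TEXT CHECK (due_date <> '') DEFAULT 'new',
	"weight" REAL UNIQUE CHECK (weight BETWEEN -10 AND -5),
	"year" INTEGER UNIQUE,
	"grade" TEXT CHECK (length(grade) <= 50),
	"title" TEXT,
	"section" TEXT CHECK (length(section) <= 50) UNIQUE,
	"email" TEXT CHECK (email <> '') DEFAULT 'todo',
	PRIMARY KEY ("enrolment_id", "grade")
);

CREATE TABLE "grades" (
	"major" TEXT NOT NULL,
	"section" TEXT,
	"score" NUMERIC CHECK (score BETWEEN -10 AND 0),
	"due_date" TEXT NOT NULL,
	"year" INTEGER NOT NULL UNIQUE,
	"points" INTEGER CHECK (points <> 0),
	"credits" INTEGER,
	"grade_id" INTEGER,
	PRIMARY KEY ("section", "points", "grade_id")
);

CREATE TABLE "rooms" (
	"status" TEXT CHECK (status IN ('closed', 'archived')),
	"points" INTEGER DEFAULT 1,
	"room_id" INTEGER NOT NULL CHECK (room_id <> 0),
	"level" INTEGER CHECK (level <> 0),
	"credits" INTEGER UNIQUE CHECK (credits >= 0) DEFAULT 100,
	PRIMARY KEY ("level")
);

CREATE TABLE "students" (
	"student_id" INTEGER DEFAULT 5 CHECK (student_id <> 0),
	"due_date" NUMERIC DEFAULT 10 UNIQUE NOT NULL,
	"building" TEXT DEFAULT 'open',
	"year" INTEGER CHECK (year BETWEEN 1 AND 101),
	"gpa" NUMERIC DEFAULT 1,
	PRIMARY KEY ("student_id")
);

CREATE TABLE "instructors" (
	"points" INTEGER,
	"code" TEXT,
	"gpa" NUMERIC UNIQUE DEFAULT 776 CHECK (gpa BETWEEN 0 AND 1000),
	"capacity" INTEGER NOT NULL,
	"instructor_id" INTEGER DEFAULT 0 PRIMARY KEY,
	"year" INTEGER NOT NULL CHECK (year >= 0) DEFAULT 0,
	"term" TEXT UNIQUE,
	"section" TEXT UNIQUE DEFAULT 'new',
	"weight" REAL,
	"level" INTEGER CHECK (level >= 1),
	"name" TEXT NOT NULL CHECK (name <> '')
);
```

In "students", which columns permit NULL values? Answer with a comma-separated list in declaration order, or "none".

building, year, gpa

- student_id: part of the PRIMARY KEY, which implies NOT NULL → not nullable.
- due_date: declared NOT NULL → not nullable.
- building: DEFAULT only fills an omitted column; an explicit NULL is still allowed → nullable.
- year: CHECK does not forbid NULL (a CHECK constraint passes when its expression is NULL) → nullable.
- gpa: DEFAULT only fills an omitted column; an explicit NULL is still allowed → nullable.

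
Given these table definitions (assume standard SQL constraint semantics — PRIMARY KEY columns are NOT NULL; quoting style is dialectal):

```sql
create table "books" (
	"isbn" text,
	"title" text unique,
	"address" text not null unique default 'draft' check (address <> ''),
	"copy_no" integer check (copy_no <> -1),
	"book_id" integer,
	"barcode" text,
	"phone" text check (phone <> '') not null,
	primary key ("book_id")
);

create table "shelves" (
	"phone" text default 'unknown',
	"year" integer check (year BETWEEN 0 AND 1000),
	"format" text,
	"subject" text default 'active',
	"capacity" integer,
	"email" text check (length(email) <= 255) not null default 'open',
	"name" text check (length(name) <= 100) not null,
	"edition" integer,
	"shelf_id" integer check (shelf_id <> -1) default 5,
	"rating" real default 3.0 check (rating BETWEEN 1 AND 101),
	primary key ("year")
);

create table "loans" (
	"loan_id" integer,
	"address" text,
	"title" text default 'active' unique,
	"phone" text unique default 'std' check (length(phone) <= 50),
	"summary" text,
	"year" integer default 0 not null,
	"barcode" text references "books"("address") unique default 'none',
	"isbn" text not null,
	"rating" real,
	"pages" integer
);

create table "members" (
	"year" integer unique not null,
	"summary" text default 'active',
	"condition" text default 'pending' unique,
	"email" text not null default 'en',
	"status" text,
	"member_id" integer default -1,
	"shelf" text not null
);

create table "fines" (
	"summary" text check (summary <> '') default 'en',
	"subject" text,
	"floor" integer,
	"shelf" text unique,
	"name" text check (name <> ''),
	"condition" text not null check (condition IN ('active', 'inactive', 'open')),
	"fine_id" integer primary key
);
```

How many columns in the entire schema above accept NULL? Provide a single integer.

books: 4 nullable (isbn, title, copy_no, barcode — PK (book_id) and explicit NOT NULL columns excluded).
shelves: 7 nullable (phone, format, subject, capacity, edition, shelf_id, rating — PK (year) and explicit NOT NULL columns excluded).
loans: 8 nullable (loan_id, address, title, phone, summary, barcode, rating, pages — PK none and explicit NOT NULL columns excluded).
members: 4 nullable (summary, condition, status, member_id — PK none and explicit NOT NULL columns excluded).
fines: 5 nullable (summary, subject, floor, shelf, name — PK (fine_id) and explicit NOT NULL columns excluded).
Total: 4 + 7 + 8 + 4 + 5 = 28.

28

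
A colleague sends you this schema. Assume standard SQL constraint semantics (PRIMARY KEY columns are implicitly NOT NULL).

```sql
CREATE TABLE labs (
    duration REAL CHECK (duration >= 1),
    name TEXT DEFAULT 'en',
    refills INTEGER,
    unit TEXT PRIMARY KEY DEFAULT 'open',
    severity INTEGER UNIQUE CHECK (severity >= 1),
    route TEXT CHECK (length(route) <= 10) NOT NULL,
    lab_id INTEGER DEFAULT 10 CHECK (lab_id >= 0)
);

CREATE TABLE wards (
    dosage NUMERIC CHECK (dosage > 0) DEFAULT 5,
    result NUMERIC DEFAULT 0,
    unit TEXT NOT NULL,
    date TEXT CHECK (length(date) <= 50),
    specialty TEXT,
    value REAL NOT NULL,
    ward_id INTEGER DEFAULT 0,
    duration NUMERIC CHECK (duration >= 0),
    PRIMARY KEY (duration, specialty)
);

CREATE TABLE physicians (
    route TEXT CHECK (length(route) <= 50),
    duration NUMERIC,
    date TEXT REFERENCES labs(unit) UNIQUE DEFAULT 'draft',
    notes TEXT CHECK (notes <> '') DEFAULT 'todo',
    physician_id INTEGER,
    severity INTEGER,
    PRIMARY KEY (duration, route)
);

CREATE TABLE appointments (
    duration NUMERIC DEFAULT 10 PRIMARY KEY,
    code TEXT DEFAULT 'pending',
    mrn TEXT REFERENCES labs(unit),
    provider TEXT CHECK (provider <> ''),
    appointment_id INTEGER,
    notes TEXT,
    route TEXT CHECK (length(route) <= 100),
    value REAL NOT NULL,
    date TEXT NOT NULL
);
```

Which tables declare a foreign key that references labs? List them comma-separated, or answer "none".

physicians, appointments

- physicians.date references labs(unit).
- appointments.mrn references labs(unit).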